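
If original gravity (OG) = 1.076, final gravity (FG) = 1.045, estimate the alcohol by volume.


ABV = (OG − FG) · 131.25
ABV = (1.076 − 1.045) · 131.25

4.0688 % ABV


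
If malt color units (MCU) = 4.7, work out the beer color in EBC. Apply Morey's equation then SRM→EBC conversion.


SRM = 1.4922·MCU^0.6859;  EBC = SRM·1.97
SRM = 1.4922·4.7^0.6859 = 4.3134
EBC = 4.3134·1.97

8.4974 EBC


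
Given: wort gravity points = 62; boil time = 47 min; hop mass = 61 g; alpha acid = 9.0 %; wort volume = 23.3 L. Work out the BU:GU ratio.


U = 1.65·0.000125^(GP/1000)·(1−e^(−0.04t))/4.15;  IBU = (α/100)·m·U·1000/V;  BU:GU = IBU/GP
U = 1.65·0.000125^(62/1000)·(1−e^(−0.04·47))/4.15 = 0.1930
IBU = (9.0/100)·61·0.1930·1000/23.3 = 45.4731
BU:GU = 45.4731/62

0.7334


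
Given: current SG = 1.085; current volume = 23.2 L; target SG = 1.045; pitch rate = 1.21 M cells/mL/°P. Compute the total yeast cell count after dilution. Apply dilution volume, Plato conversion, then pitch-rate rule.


V_w = V·((SG_c−1)/(SG_t−1)−1);  °P = 259 − 259/SG_t;  cells = rate·(V+V_w)·°P
V_w = 23.2·((1.085−1)/(1.045−1)−1) = 20.6222
V_final = 23.2 + 20.6222 = 43.8222
°P = 259 − 259/1.045 = 11.1531
cells = 1.21·43.8222·11.1531

591.3924 billion cells


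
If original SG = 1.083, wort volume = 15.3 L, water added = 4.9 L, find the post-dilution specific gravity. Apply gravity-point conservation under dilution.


SG_new = 1 + (SG_old − 1)·V_old/(V_old + V_water)
pts = (1.083 − 1)·1000·15.3/(15.3 + 4.9) = 62.8663
SG_new = 1 + 62.8663/1000

1.0629


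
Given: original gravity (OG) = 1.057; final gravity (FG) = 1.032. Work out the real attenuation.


AA = (OG−FG)/(OG−1)·100;  RA = AA·0.8192
AA = (1.057 − 1.032)/(1.057 − 1)·100 = 43.8596
RA = 43.8596·0.8192

35.9298 %


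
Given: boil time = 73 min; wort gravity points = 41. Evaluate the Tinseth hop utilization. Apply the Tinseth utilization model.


U = 1.65·0.000125^(GP/1000) · (1 − e^(−0.04·t))/4.15
bigness = 1.65·0.000125^(41/1000) = 1.1415
boil_factor = (1 − e^(−0.04·73))/4.15 = 0.2280
U = 1.1415 · 0.2280

0.2602


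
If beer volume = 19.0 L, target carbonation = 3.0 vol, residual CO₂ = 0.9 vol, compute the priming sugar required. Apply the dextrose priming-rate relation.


sugar = (target − residual)·4.0·V
sugar = (3.0 − 0.9)·4.0·19.0

159.6000 g


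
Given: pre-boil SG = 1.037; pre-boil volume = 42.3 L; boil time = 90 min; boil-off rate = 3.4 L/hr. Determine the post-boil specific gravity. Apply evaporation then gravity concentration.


V_post = V_pre − rate·(t/60);  SG_post = 1 + (SG_pre−1)·V_pre/V_post
V_post = 42.3 − 3.4·(90/60) = 37.2000
SG_post = 1 + (1.037 − 1)·42.3/37.2000

1.0421


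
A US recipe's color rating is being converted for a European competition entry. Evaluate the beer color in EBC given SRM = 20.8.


EBC = SRM · 1.97
EBC = 20.8 · 1.97

40.9760 EBC


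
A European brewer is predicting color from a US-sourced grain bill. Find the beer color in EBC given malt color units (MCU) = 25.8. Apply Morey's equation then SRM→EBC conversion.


SRM = 1.4922·MCU^0.6859;  EBC = SRM·1.97
SRM = 1.4922·25.8^0.6859 = 13.8694
EBC = 13.8694·1.97

27.3227 EBC


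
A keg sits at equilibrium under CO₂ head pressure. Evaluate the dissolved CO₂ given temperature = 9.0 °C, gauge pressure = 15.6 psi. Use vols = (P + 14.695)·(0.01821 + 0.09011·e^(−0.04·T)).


vols = (15.6 + 14.695)·(0.01821 + 0.09011·e^(−0.04·9.0))

2.4562 volumes


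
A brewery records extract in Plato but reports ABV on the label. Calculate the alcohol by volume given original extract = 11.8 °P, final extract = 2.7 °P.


SG = 259/(259 − P);  ABV = (OG − FG)·131.25
OG = 259/(259 − 11.8) = 1.0477
FG = 259/(259 − 2.7) = 1.0105
ABV = (1.0477 − 1.0105)·131.25

4.8825 % ABV


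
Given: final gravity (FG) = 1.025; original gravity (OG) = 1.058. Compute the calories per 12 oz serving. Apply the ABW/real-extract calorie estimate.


ABW = (OG−FG)·131.25·0.79/FG;  °P = 259 − 259/SG (for OG→OE and FG→AE);  RE = 0.1808·OE + 0.8192·AE;  Cal = (6.9·ABW + 4·(RE−0.1))·FG·3.55
ABW = (1.058 − 1.025)·131.25·0.79/1.025 = 3.3382
OE = 259 − 259/1.058 = 14.1985 °P
AE = 259 − 259/1.025 = 6.3171 °P
RE = 0.1808·14.1985 + 0.8192·6.3171 = 7.7420 °P
Cal = (6.9·3.3382 + 4·(7.7420−0.1))·1.025·3.55

195.0440 kcal


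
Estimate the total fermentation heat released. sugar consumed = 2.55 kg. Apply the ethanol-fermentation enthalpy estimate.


Q = m_sugar · 590 kJ/kg
Q = 2.55 · 590

1504.5000 kJ


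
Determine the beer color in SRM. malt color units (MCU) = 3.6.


SRM = 1.4922 · MCU^0.6859
SRM = 1.4922 · 3.6^0.6859

3.5925 SRM


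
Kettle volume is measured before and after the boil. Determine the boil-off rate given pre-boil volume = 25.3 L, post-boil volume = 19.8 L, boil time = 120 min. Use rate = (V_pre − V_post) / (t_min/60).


rate = (25.3 − 19.8) / (120/60)

2.7500 L/hr


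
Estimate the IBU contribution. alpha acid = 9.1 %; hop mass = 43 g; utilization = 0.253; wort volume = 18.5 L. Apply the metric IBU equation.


IBU = (α/100)·mass·U·1000 / V
IBU = (9.1/100)·43·0.253·1000 / 18.5

53.5129 IBU


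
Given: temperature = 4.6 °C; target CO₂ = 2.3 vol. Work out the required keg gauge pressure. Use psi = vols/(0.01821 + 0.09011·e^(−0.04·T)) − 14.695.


psi = 2.3/(0.01821 + 0.09011·e^(−0.04·4.6)) − 14.695

9.9895 psi


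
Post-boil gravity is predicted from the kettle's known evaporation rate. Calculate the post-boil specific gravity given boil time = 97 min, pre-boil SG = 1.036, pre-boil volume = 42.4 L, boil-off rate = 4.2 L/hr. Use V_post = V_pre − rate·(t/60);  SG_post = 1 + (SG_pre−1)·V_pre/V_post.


V_post = 42.4 − 4.2·(97/60) = 35.6100
SG_post = 1 + (1.036 − 1)·42.4/35.6100

1.0429


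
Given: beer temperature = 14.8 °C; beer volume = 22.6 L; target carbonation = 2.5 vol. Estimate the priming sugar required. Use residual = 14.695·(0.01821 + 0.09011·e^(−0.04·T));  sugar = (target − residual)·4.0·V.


residual = 14.695·(0.01821 + 0.09011·e^(−0.04·14.8)) = 1.0002
sugar = (2.5 − 1.0002)·4.0·22.6

135.5864 g


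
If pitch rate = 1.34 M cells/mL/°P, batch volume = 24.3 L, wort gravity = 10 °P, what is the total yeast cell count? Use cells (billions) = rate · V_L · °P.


cells = 1.34 · 24.3 · 10

325.6200 billion cells


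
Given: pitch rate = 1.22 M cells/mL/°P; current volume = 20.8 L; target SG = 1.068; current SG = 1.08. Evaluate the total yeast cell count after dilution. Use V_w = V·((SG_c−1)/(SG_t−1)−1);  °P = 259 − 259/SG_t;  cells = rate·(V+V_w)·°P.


V_w = 20.8·((1.08−1)/(1.068−1)−1) = 3.6706
V_final = 20.8 + 3.6706 = 24.4706
°P = 259 − 259/1.068 = 16.4906
cells = 1.22·24.4706·16.4906

492.3134 billion cells


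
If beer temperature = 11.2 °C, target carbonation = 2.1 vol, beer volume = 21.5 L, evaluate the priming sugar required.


residual = 14.695·(0.01821 + 0.09011·e^(−0.04·T));  sugar = (target − residual)·4.0·V
residual = 14.695·(0.01821 + 0.09011·e^(−0.04·11.2)) = 1.1136
sugar = (2.1 − 1.1136)·4.0·21.5

84.8294 g


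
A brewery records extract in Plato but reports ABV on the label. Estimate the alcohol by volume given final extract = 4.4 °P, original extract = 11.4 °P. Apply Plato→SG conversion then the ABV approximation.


SG = 259/(259 − P);  ABV = (OG − FG)·131.25
OG = 259/(259 − 11.4) = 1.0460
FG = 259/(259 − 4.4) = 1.0173
ABV = (1.0460 − 1.0173)·131.25

3.7747 % ABV


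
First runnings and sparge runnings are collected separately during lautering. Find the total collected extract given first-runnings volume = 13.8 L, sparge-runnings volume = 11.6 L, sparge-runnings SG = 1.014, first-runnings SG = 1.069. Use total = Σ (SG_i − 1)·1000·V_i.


first = (1.069 − 1)·1000·13.8 = 952.2000
sparge = (1.014 − 1)·1000·11.6 = 162.4000
total = 952.2000 + 162.4000

1114.6000 gravity·L


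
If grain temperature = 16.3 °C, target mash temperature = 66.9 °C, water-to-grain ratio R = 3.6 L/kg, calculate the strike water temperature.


T_strike = (0.41/R)·(T_mash − T_grain) + T_mash
T_strike = (0.41/3.6)·(66.9 − 16.3) + 66.9

72.6628 °C


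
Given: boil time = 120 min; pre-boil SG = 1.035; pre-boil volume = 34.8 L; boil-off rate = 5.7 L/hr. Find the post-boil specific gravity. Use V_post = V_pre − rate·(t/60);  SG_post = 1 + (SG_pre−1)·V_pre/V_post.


V_post = 34.8 − 5.7·(120/60) = 23.4000
SG_post = 1 + (1.035 − 1)·34.8/23.4000

1.0521


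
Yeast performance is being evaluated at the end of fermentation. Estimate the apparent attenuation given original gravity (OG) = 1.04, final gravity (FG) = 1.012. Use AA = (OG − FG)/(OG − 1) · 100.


AA = (1.04 − 1.012)/(1.04 − 1) · 100

70.0000 %


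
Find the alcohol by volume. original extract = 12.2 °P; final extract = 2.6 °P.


SG = 259/(259 − P);  ABV = (OG − FG)·131.25
OG = 259/(259 − 12.2) = 1.0494
FG = 259/(259 − 2.6) = 1.0101
ABV = (1.0494 − 1.0101)·131.25

5.1571 % ABV


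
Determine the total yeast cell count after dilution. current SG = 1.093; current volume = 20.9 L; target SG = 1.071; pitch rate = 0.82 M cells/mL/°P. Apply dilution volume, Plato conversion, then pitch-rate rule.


V_w = V·((SG_c−1)/(SG_t−1)−1);  °P = 259 − 259/SG_t;  cells = rate·(V+V_w)·°P
V_w = 20.9·((1.093−1)/(1.071−1)−1) = 6.4761
V_final = 20.9 + 6.4761 = 27.3761
°P = 259 − 259/1.071 = 17.1699
cells = 0.82·27.3761·17.1699

385.4370 billion cells


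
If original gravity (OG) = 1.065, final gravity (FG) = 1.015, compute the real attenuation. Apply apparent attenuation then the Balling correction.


AA = (OG−FG)/(OG−1)·100;  RA = AA·0.8192
AA = (1.065 − 1.015)/(1.065 − 1)·100 = 76.9231
RA = 76.9231·0.8192

63.0154 %


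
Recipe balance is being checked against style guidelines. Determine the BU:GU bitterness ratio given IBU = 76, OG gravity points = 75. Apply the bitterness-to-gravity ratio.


BU:GU = IBU / OG_points
BU:GU = 76 / 75

1.0133


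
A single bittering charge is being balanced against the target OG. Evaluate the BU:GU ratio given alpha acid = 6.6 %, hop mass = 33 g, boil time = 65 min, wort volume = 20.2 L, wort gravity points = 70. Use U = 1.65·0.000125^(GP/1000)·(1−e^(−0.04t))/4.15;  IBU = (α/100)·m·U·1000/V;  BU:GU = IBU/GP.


U = 1.65·0.000125^(70/1000)·(1−e^(−0.04·65))/4.15 = 0.1962
IBU = (6.6/100)·33·0.1962·1000/20.2 = 21.1548
BU:GU = 21.1548/70

0.3022


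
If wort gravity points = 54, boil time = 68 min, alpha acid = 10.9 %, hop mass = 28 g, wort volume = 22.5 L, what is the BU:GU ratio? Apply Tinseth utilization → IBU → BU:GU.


U = 1.65·0.000125^(GP/1000)·(1−e^(−0.04t))/4.15;  IBU = (α/100)·m·U·1000/V;  BU:GU = IBU/GP
U = 1.65·0.000125^(54/1000)·(1−e^(−0.04·68))/4.15 = 0.2286
IBU = (10.9/100)·28·0.2286·1000/22.5 = 31.0082
BU:GU = 31.0082/54

0.5742


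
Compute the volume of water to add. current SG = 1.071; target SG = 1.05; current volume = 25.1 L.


V_water = V·((SG_curr − 1)/(SG_target − 1) − 1)
V_water = 25.1·((1.071 − 1)/(1.05 − 1) − 1)

10.5420 L


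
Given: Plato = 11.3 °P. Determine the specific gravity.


SG = 259/(259 − P)
SG = 259/(259 − 11.3)

1.0456


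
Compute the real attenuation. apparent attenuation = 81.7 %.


RA = AA · 0.8192
RA = 81.7 · 0.8192

66.9286 %


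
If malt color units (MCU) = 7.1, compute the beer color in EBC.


SRM = 1.4922·MCU^0.6859;  EBC = SRM·1.97
SRM = 1.4922·7.1^0.6859 = 5.7241
EBC = 5.7241·1.97

11.2764 EBC


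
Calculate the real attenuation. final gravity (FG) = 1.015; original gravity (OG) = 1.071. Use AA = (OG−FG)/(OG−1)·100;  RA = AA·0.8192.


AA = (1.071 − 1.015)/(1.071 − 1)·100 = 78.8732
RA = 78.8732·0.8192

64.6130 %


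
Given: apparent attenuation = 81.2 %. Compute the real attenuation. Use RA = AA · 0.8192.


RA = 81.2 · 0.8192

66.5190 %


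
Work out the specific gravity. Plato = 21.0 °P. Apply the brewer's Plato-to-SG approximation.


SG = 259/(259 − P)
SG = 259/(259 − 21.0)

1.0882


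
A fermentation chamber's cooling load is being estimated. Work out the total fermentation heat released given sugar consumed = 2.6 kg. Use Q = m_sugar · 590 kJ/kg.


Q = 2.6 · 590

1534.0000 kJ


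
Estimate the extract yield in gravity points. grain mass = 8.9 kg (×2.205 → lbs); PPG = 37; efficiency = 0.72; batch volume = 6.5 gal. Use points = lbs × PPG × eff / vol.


lbs = 8.9 × 2.205 = 19.6245
points = 19.6245 × 37 × 0.72 / 6.5

80.4303 points


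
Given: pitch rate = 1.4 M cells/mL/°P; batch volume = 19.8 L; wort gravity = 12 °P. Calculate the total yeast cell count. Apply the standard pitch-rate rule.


cells (billions) = rate · V_L · °P
cells = 1.4 · 19.8 · 12

332.6400 billion cells


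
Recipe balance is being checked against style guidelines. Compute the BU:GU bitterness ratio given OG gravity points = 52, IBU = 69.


BU:GU = IBU / OG_points
BU:GU = 69 / 52

1.3269


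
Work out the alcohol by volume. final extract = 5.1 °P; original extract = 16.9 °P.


SG = 259/(259 − P);  ABV = (OG − FG)·131.25
OG = 259/(259 − 16.9) = 1.0698
FG = 259/(259 − 5.1) = 1.0201
ABV = (1.0698 − 1.0201)·131.25

6.5256 % ABV


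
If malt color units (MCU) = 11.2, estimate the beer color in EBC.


SRM = 1.4922·MCU^0.6859;  EBC = SRM·1.97
SRM = 1.4922·11.2^0.6859 = 7.8250
EBC = 7.8250·1.97

15.4153 EBC


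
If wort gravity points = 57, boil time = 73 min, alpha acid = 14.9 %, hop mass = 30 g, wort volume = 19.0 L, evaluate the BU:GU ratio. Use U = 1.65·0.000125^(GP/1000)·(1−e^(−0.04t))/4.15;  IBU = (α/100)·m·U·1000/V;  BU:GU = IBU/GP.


U = 1.65·0.000125^(57/1000)·(1−e^(−0.04·73))/4.15 = 0.2254
IBU = (14.9/100)·30·0.2254·1000/19.0 = 53.0195
BU:GU = 53.0195/57

0.9302


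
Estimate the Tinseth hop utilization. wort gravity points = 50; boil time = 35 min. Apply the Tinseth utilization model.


U = 1.65·0.000125^(GP/1000) · (1 − e^(−0.04·t))/4.15
bigness = 1.65·0.000125^(50/1000) = 1.0528
boil_factor = (1 − e^(−0.04·35))/4.15 = 0.1815
U = 1.0528 · 0.1815

0.1911


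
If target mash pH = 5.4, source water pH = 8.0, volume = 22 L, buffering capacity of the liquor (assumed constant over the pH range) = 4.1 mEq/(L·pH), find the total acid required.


acid = buffering capacity · (pH_source − pH_target) · V
acid = 4.1 · (8.0 − 5.4) · 22

234.5200 mEq


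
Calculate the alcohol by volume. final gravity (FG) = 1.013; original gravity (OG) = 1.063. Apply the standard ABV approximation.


ABV = (OG − FG) · 131.25
ABV = (1.063 − 1.013) · 131.25

6.5625 % ABV


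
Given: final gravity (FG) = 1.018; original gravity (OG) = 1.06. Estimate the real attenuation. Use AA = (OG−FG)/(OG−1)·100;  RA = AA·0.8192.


AA = (1.06 − 1.018)/(1.06 − 1)·100 = 70.0000
RA = 70.0000·0.8192

57.3440 %


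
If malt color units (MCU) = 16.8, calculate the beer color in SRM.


SRM = 1.4922 · MCU^0.6859
SRM = 1.4922 · 16.8^0.6859

10.3340 SRM


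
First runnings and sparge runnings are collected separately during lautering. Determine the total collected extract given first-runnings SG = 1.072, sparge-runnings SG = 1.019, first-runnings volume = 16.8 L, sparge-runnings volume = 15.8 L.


total = Σ (SG_i − 1)·1000·V_i
first = (1.072 − 1)·1000·16.8 = 1209.6000
sparge = (1.019 − 1)·1000·15.8 = 300.2000
total = 1209.6000 + 300.2000

1509.8000 gravity·L


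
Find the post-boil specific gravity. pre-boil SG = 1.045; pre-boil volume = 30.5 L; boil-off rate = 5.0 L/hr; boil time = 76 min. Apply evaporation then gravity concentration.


V_post = V_pre − rate·(t/60);  SG_post = 1 + (SG_pre−1)·V_pre/V_post
V_post = 30.5 − 5.0·(76/60) = 24.1667
SG_post = 1 + (1.045 − 1)·30.5/24.1667

1.0568


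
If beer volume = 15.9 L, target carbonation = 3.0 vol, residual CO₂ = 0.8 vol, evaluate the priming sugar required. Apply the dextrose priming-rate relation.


sugar = (target − residual)·4.0·V
sugar = (3.0 − 0.8)·4.0·15.9

139.9200 g


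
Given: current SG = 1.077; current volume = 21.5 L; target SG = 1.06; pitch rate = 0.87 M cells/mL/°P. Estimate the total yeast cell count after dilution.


V_w = V·((SG_c−1)/(SG_t−1)−1);  °P = 259 − 259/SG_t;  cells = rate·(V+V_w)·°P
V_w = 21.5·((1.077−1)/(1.06−1)−1) = 6.0917
V_final = 21.5 + 6.0917 = 27.5917
°P = 259 − 259/1.06 = 14.6604
cells = 0.87·27.5917·14.6604

351.9187 billion cells


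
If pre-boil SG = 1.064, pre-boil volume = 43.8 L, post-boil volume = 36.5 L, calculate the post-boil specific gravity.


SG_post = 1 + (SG_pre − 1)·V_pre/V_post
pts_pre = (1.064 − 1)·1000 = 64.0000
pts_post = 64.0000·43.8/36.5 = 76.8000
SG_post = 1 + 76.8000/1000

1.0768


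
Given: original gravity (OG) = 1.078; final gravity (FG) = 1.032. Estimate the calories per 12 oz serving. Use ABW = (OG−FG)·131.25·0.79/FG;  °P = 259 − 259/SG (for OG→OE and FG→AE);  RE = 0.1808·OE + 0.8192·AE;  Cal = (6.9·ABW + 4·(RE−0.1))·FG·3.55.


ABW = (1.078 − 1.032)·131.25·0.79/1.032 = 4.6217
OE = 259 − 259/1.078 = 18.7403 °P
AE = 259 − 259/1.032 = 8.0310 °P
RE = 0.1808·18.7403 + 0.8192·8.0310 = 9.9672 °P
Cal = (6.9·4.6217 + 4·(9.9672−0.1))·1.032·3.55

261.4305 kcal


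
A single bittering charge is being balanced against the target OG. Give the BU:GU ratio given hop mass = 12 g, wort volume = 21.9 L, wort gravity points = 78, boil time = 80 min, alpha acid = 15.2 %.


U = 1.65·0.000125^(GP/1000)·(1−e^(−0.04t))/4.15;  IBU = (α/100)·m·U·1000/V;  BU:GU = IBU/GP
U = 1.65·0.000125^(78/1000)·(1−e^(−0.04·80))/4.15 = 0.1892
IBU = (15.2/100)·12·0.1892·1000/21.9 = 15.7580
BU:GU = 15.7580/78

0.2020


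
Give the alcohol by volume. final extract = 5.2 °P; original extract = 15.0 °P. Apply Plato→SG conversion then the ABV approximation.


SG = 259/(259 − P);  ABV = (OG − FG)·131.25
OG = 259/(259 − 15.0) = 1.0615
FG = 259/(259 − 5.2) = 1.0205
ABV = (1.0615 − 1.0205)·131.25

5.3795 % ABV


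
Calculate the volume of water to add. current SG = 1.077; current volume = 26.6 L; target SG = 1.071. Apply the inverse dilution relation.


V_water = V·((SG_curr − 1)/(SG_target − 1) − 1)
V_water = 26.6·((1.077 − 1)/(1.071 − 1) − 1)

2.2479 L


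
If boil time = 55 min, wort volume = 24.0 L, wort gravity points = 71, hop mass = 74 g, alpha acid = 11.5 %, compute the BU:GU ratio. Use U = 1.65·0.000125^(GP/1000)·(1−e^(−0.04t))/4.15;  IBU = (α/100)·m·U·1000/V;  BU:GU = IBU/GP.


U = 1.65·0.000125^(71/1000)·(1−e^(−0.04·55))/4.15 = 0.1868
IBU = (11.5/100)·74·0.1868·1000/24.0 = 66.2266
BU:GU = 66.2266/71

0.9328


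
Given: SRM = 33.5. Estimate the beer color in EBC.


EBC = SRM · 1.97
EBC = 33.5 · 1.97

65.9950 EBC


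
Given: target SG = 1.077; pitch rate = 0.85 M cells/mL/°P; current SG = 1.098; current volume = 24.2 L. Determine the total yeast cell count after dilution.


V_w = V·((SG_c−1)/(SG_t−1)−1);  °P = 259 − 259/SG_t;  cells = rate·(V+V_w)·°P
V_w = 24.2·((1.098−1)/(1.077−1)−1) = 6.6000
V_final = 24.2 + 6.6000 = 30.8000
°P = 259 − 259/1.077 = 18.5172
cells = 0.85·30.8000·18.5172

484.7797 billion cells


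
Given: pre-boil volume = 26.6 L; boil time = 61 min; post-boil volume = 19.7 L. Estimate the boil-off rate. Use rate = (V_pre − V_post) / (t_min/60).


rate = (26.6 − 19.7) / (61/60)

6.7869 L/hr


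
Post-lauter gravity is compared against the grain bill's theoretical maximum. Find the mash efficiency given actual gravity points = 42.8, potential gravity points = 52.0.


efficiency = actual / potential × 100
efficiency = 42.8 / 52.0 × 100

82.3077 %


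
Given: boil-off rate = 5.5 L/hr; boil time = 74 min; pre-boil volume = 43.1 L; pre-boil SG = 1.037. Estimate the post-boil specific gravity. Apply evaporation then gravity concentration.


V_post = V_pre − rate·(t/60);  SG_post = 1 + (SG_pre−1)·V_pre/V_post
V_post = 43.1 − 5.5·(74/60) = 36.3167
SG_post = 1 + (1.037 − 1)·43.1/36.3167

1.0439


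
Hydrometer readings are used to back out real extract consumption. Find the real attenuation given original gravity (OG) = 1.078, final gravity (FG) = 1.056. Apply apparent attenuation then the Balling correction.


AA = (OG−FG)/(OG−1)·100;  RA = AA·0.8192
AA = (1.078 − 1.056)/(1.078 − 1)·100 = 28.2051
RA = 28.2051·0.8192

23.1056 %


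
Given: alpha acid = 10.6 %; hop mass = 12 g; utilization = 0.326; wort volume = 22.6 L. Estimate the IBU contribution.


IBU = (α/100)·mass·U·1000 / V
IBU = (10.6/100)·12·0.326·1000 / 22.6

18.3483 IBU


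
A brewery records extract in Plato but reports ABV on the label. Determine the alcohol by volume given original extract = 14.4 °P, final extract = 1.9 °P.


SG = 259/(259 − P);  ABV = (OG − FG)·131.25
OG = 259/(259 − 14.4) = 1.0589
FG = 259/(259 − 1.9) = 1.0074
ABV = (1.0589 − 1.0074)·131.25

6.7569 % ABV


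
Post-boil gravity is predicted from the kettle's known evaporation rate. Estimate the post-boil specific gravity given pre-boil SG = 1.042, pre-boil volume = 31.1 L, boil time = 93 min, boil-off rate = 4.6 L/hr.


V_post = V_pre − rate·(t/60);  SG_post = 1 + (SG_pre−1)·V_pre/V_post
V_post = 31.1 − 4.6·(93/60) = 23.9700
SG_post = 1 + (1.042 − 1)·31.1/23.9700

1.0545


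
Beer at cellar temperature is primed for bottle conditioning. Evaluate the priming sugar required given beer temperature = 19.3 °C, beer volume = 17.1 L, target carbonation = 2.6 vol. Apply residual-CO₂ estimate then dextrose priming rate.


residual = 14.695·(0.01821 + 0.09011·e^(−0.04·T));  sugar = (target − residual)·4.0·V
residual = 14.695·(0.01821 + 0.09011·e^(−0.04·19.3)) = 0.8795
sugar = (2.6 − 0.8795)·4.0·17.1

117.6838 g


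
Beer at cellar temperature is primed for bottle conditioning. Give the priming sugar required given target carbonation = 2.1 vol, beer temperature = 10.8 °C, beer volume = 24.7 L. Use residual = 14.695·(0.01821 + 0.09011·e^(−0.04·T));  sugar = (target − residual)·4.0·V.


residual = 14.695·(0.01821 + 0.09011·e^(−0.04·10.8)) = 1.1273
sugar = (2.1 − 1.1273)·4.0·24.7

96.1070 g


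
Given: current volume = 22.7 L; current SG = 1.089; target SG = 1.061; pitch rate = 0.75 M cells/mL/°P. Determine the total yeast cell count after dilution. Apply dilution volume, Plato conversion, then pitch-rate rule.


V_w = V·((SG_c−1)/(SG_t−1)−1);  °P = 259 − 259/SG_t;  cells = rate·(V+V_w)·°P
V_w = 22.7·((1.089−1)/(1.061−1)−1) = 10.4197
V_final = 22.7 + 10.4197 = 33.1197
°P = 259 − 259/1.061 = 14.8907
cells = 0.75·33.1197·14.8907

369.8806 billion cells


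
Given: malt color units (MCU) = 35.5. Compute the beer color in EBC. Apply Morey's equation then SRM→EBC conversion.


SRM = 1.4922·MCU^0.6859;  EBC = SRM·1.97
SRM = 1.4922·35.5^0.6859 = 17.2635
EBC = 17.2635·1.97

34.0091 EBC


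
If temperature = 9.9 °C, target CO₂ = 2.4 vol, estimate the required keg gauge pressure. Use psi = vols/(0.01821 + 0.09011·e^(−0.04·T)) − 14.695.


psi = 2.4/(0.01821 + 0.09011·e^(−0.04·9.9)) − 14.695

15.7408 psi


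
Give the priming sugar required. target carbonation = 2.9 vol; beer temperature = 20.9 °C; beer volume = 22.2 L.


residual = 14.695·(0.01821 + 0.09011·e^(−0.04·T));  sugar = (target − residual)·4.0·V
residual = 14.695·(0.01821 + 0.09011·e^(−0.04·20.9)) = 0.8415
sugar = (2.9 − 0.8415)·4.0·22.2

182.7909 g


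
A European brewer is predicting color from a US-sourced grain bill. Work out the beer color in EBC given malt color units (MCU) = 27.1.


SRM = 1.4922·MCU^0.6859;  EBC = SRM·1.97
SRM = 1.4922·27.1^0.6859 = 14.3450
EBC = 14.3450·1.97

28.2597 EBC


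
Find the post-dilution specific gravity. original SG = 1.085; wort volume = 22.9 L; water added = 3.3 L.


SG_new = 1 + (SG_old − 1)·V_old/(V_old + V_water)
pts = (1.085 − 1)·1000·22.9/(22.9 + 3.3) = 74.2939
SG_new = 1 + 74.2939/1000

1.0743


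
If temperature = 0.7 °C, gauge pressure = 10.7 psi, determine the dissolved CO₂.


vols = (P + 14.695)·(0.01821 + 0.09011·e^(−0.04·T))
vols = (10.7 + 14.695)·(0.01821 + 0.09011·e^(−0.04·0.7))

2.6876 volumes


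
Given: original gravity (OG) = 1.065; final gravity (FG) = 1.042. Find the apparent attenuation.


AA = (OG − FG)/(OG − 1) · 100
AA = (1.065 − 1.042)/(1.065 − 1) · 100

35.3846 %


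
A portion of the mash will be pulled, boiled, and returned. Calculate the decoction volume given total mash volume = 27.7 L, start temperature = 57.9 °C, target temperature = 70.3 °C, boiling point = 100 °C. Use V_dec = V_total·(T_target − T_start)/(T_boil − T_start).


V_dec = 27.7·(70.3 − 57.9)/(100 − 57.9)

8.1587 L


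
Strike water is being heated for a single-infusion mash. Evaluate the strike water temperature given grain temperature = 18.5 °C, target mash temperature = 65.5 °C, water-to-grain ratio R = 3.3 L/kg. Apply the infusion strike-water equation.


T_strike = (0.41/R)·(T_mash − T_grain) + T_mash
T_strike = (0.41/3.3)·(65.5 − 18.5) + 65.5

71.3394 °C


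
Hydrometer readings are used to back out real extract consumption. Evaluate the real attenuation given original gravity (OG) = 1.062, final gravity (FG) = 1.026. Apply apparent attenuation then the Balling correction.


AA = (OG−FG)/(OG−1)·100;  RA = AA·0.8192
AA = (1.062 − 1.026)/(1.062 − 1)·100 = 58.0645
RA = 58.0645·0.8192

47.5665 %


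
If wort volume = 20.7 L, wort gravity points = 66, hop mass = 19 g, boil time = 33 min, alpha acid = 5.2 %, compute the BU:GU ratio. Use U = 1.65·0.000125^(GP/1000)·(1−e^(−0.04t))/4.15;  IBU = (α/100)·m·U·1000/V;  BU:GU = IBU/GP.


U = 1.65·0.000125^(66/1000)·(1−e^(−0.04·33))/4.15 = 0.1610
IBU = (5.2/100)·19·0.1610·1000/20.7 = 7.6850
BU:GU = 7.6850/66

0.1164


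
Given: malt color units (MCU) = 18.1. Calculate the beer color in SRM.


SRM = 1.4922 · MCU^0.6859
SRM = 1.4922 · 18.1^0.6859

10.8760 SRM


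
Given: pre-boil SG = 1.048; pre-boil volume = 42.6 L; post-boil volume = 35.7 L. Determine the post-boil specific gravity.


SG_post = 1 + (SG_pre − 1)·V_pre/V_post
pts_pre = (1.048 − 1)·1000 = 48.0000
pts_post = 48.0000·42.6/35.7 = 57.2773
SG_post = 1 + 57.2773/1000

1.0573


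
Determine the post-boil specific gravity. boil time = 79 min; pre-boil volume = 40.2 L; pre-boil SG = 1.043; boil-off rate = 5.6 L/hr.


V_post = V_pre − rate·(t/60);  SG_post = 1 + (SG_pre−1)·V_pre/V_post
V_post = 40.2 − 5.6·(79/60) = 32.8267
SG_post = 1 + (1.043 − 1)·40.2/32.8267

1.0527


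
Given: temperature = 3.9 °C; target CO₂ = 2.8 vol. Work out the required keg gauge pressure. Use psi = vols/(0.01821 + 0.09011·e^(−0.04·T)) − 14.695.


psi = 2.8/(0.01821 + 0.09011·e^(−0.04·3.9)) − 14.695

14.6845 psi


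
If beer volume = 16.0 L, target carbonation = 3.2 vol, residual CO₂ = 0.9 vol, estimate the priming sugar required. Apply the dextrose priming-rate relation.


sugar = (target − residual)·4.0·V
sugar = (3.2 − 0.9)·4.0·16.0

147.2000 g


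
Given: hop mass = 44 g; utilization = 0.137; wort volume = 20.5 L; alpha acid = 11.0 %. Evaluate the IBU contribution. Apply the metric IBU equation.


IBU = (α/100)·mass·U·1000 / V
IBU = (11.0/100)·44·0.137·1000 / 20.5

32.3454 IBU


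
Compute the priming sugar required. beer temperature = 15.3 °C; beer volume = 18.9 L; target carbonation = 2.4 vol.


residual = 14.695·(0.01821 + 0.09011·e^(−0.04·T));  sugar = (target − residual)·4.0·V
residual = 14.695·(0.01821 + 0.09011·e^(−0.04·15.3)) = 0.9856
sugar = (2.4 − 0.9856)·4.0·18.9

106.9252 g


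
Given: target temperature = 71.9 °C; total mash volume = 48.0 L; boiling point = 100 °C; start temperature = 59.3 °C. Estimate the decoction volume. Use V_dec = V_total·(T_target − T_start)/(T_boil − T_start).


V_dec = 48.0·(71.9 − 59.3)/(100 − 59.3)

14.8600 L


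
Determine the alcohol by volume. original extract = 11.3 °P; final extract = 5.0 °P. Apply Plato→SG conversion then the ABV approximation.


SG = 259/(259 − P);  ABV = (OG − FG)·131.25
OG = 259/(259 − 11.3) = 1.0456
FG = 259/(259 − 5.0) = 1.0197
ABV = (1.0456 − 1.0197)·131.25

3.4039 % ABV


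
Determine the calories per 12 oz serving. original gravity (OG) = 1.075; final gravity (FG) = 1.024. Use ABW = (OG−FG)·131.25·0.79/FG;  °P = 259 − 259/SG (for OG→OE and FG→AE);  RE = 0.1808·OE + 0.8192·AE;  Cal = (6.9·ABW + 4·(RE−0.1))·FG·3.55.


ABW = (1.075 − 1.024)·131.25·0.79/1.024 = 5.1641
OE = 259 − 259/1.075 = 18.0698 °P
AE = 259 − 259/1.024 = 6.0703 °P
RE = 0.1808·18.0698 + 0.8192·6.0703 = 8.2398 °P
Cal = (6.9·5.1641 + 4·(8.2398−0.1))·1.024·3.55

247.8905 kcal


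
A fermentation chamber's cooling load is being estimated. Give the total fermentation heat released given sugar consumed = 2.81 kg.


Q = m_sugar · 590 kJ/kg
Q = 2.81 · 590

1657.9000 kJ


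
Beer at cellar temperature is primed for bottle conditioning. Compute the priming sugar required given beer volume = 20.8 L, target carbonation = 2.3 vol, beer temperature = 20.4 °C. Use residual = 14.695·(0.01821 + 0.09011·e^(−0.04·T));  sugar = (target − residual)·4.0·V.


residual = 14.695·(0.01821 + 0.09011·e^(−0.04·20.4)) = 0.8531
sugar = (2.3 − 0.8531)·4.0·20.8

120.3789 g


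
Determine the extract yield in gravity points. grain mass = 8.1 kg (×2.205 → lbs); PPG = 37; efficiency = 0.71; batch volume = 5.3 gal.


points = lbs × PPG × eff / vol
lbs = 8.1 × 2.205 = 17.8605
points = 17.8605 × 37 × 0.71 / 5.3

88.5274 points


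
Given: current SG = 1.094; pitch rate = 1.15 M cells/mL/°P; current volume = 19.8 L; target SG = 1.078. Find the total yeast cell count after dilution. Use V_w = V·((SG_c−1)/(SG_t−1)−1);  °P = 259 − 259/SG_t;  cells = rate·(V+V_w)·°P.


V_w = 19.8·((1.094−1)/(1.078−1)−1) = 4.0615
V_final = 19.8 + 4.0615 = 23.8615
°P = 259 − 259/1.078 = 18.7403
cells = 1.15·23.8615·18.7403

514.2471 billion cells


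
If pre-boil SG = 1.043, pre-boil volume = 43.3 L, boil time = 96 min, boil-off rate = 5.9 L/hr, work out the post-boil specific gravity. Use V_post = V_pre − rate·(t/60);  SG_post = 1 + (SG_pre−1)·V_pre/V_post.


V_post = 43.3 − 5.9·(96/60) = 33.8600
SG_post = 1 + (1.043 − 1)·43.3/33.8600

1.0550


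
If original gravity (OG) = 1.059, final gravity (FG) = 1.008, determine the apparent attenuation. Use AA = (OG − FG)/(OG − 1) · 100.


AA = (1.059 − 1.008)/(1.059 − 1) · 100

86.4407 %


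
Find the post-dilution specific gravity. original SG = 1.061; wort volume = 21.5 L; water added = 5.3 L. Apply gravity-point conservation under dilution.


SG_new = 1 + (SG_old − 1)·V_old/(V_old + V_water)
pts = (1.061 − 1)·1000·21.5/(21.5 + 5.3) = 48.9366
SG_new = 1 + 48.9366/1000

1.0489


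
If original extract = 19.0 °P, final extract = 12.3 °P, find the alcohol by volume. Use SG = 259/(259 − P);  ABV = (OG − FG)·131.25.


OG = 259/(259 − 19.0) = 1.0792
FG = 259/(259 − 12.3) = 1.0499
ABV = (1.0792 − 1.0499)·131.25

3.8467 % ABV


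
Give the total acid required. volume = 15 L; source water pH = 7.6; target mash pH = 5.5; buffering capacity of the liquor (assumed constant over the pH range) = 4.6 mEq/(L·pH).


acid = buffering capacity · (pH_source − pH_target) · V
acid = 4.6 · (7.6 − 5.5) · 15

144.9000 mEq


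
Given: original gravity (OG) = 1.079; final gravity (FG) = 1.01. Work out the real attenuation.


AA = (OG−FG)/(OG−1)·100;  RA = AA·0.8192
AA = (1.079 − 1.01)/(1.079 − 1)·100 = 87.3418
RA = 87.3418·0.8192

71.5504 %


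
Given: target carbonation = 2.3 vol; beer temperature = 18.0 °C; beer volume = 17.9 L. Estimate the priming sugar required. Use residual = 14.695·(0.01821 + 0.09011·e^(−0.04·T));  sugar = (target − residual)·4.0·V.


residual = 14.695·(0.01821 + 0.09011·e^(−0.04·18.0)) = 0.9121
sugar = (2.3 − 0.9121)·4.0·17.9

99.3710 g


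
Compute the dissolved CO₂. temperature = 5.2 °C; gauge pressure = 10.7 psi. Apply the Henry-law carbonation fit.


vols = (P + 14.695)·(0.01821 + 0.09011·e^(−0.04·T))
vols = (10.7 + 14.695)·(0.01821 + 0.09011·e^(−0.04·5.2))

2.3211 volumes


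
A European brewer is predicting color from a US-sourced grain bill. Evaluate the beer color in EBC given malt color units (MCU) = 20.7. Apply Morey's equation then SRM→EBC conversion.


SRM = 1.4922·MCU^0.6859;  EBC = SRM·1.97
SRM = 1.4922·20.7^0.6859 = 11.9248
EBC = 11.9248·1.97

23.4919 EBC


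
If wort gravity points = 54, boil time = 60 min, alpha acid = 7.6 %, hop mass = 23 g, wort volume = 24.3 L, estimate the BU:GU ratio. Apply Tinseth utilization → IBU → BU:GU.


U = 1.65·0.000125^(GP/1000)·(1−e^(−0.04t))/4.15;  IBU = (α/100)·m·U·1000/V;  BU:GU = IBU/GP
U = 1.65·0.000125^(54/1000)·(1−e^(−0.04·60))/4.15 = 0.2225
IBU = (7.6/100)·23·0.2225·1000/24.3 = 16.0067
BU:GU = 16.0067/54

0.2964


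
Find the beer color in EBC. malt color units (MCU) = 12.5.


SRM = 1.4922·MCU^0.6859;  EBC = SRM·1.97
SRM = 1.4922·12.5^0.6859 = 8.4372
EBC = 8.4372·1.97

16.6213 EBC


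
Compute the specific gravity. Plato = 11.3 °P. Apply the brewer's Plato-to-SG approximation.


SG = 259/(259 − P)
SG = 259/(259 − 11.3)

1.0456


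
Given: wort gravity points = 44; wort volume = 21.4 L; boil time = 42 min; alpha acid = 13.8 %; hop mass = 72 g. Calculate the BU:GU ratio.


U = 1.65·0.000125^(GP/1000)·(1−e^(−0.04t))/4.15;  IBU = (α/100)·m·U·1000/V;  BU:GU = IBU/GP
U = 1.65·0.000125^(44/1000)·(1−e^(−0.04·42))/4.15 = 0.2178
IBU = (13.8/100)·72·0.2178·1000/21.4 = 101.1399
BU:GU = 101.1399/44

2.2986


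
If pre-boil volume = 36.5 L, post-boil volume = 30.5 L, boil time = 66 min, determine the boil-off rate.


rate = (V_pre − V_post) / (t_min/60)
rate = (36.5 − 30.5) / (66/60)

5.4545 L/hr


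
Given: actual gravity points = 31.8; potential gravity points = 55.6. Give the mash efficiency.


efficiency = actual / potential × 100
efficiency = 31.8 / 55.6 × 100

57.1942 %


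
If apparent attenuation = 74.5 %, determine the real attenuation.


RA = AA · 0.8192
RA = 74.5 · 0.8192

61.0304 %


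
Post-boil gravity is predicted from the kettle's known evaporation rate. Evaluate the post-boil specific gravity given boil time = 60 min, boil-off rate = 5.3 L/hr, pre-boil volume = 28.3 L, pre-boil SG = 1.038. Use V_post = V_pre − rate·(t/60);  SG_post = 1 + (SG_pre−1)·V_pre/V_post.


V_post = 28.3 − 5.3·(60/60) = 23.0000
SG_post = 1 + (1.038 − 1)·28.3/23.0000

1.0468


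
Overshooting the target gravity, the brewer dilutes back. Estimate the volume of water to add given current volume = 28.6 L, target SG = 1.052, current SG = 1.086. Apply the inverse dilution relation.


V_water = V·((SG_curr − 1)/(SG_target − 1) − 1)
V_water = 28.6·((1.086 − 1)/(1.052 − 1) − 1)

18.7000 L


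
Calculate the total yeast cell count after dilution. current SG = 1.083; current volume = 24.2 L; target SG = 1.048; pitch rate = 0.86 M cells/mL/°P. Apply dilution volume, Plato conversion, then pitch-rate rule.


V_w = V·((SG_c−1)/(SG_t−1)−1);  °P = 259 − 259/SG_t;  cells = rate·(V+V_w)·°P
V_w = 24.2·((1.083−1)/(1.048−1)−1) = 17.6458
V_final = 24.2 + 17.6458 = 41.8458
°P = 259 − 259/1.048 = 11.8626
cells = 0.86·41.8458·11.8626

426.9042 billion cells


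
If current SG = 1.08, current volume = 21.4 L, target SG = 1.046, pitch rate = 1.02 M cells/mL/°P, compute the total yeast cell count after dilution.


V_w = V·((SG_c−1)/(SG_t−1)−1);  °P = 259 − 259/SG_t;  cells = rate·(V+V_w)·°P
V_w = 21.4·((1.08−1)/(1.046−1)−1) = 15.8174
V_final = 21.4 + 15.8174 = 37.2174
°P = 259 − 259/1.046 = 11.3901
cells = 1.02·37.2174·11.3901

432.3864 billion cells


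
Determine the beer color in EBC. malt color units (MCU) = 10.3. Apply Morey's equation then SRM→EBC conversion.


SRM = 1.4922·MCU^0.6859;  EBC = SRM·1.97
SRM = 1.4922·10.3^0.6859 = 7.3881
EBC = 7.3881·1.97

14.5545 EBC


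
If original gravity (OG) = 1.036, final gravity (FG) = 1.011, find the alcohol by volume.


ABV = (OG − FG) · 131.25
ABV = (1.036 − 1.011) · 131.25

3.2813 % ABV


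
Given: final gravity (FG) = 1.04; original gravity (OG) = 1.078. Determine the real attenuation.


AA = (OG−FG)/(OG−1)·100;  RA = AA·0.8192
AA = (1.078 − 1.04)/(1.078 − 1)·100 = 48.7179
RA = 48.7179·0.8192

39.9097 %


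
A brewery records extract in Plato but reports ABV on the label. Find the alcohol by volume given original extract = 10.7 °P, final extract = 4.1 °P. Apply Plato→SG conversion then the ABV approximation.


SG = 259/(259 − P);  ABV = (OG − FG)·131.25
OG = 259/(259 − 10.7) = 1.0431
FG = 259/(259 − 4.1) = 1.0161
ABV = (1.0431 − 1.0161)·131.25

3.5448 % ABV


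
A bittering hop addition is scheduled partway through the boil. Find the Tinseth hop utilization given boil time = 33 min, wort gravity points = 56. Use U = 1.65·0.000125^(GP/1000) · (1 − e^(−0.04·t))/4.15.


bigness = 1.65·0.000125^(56/1000) = 0.9975
boil_factor = (1 − e^(−0.04·33))/4.15 = 0.1766
U = 0.9975 · 0.1766

0.1762


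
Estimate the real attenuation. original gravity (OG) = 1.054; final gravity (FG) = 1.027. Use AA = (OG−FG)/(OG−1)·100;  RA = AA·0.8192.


AA = (1.054 − 1.027)/(1.054 − 1)·100 = 50.0000
RA = 50.0000·0.8192

40.9600 %


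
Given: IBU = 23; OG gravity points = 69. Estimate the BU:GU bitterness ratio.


BU:GU = IBU / OG_points
BU:GU = 23 / 69

0.3333


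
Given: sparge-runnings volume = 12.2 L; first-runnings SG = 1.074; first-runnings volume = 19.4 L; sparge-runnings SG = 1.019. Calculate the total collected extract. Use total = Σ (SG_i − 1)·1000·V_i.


first = (1.074 − 1)·1000·19.4 = 1435.6000
sparge = (1.019 − 1)·1000·12.2 = 231.8000
total = 1435.6000 + 231.8000

1667.4000 gravity·L


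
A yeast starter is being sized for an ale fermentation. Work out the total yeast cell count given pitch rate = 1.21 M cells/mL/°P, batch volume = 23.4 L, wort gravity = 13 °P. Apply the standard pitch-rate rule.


cells (billions) = rate · V_L · °P
cells = 1.21 · 23.4 · 13

368.0820 billion cells


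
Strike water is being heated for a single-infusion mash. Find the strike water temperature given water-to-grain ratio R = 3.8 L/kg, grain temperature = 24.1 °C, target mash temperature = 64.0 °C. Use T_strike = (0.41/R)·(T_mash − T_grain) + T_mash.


T_strike = (0.41/3.8)·(64.0 − 24.1) + 64.0

68.3050 °C


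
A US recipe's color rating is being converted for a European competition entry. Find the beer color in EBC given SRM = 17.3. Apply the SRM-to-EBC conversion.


EBC = SRM · 1.97
EBC = 17.3 · 1.97

34.0810 EBC


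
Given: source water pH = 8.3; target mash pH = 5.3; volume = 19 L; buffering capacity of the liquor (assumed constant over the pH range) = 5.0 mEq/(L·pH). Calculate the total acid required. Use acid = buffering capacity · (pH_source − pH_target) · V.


acid = 5.0 · (8.3 − 5.3) · 19

285.0000 mEq


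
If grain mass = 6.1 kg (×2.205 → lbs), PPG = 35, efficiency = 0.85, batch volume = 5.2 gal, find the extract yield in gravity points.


points = lbs × PPG × eff / vol
lbs = 6.1 × 2.205 = 13.4505
points = 13.4505 × 35 × 0.85 / 5.2

76.9524 points
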